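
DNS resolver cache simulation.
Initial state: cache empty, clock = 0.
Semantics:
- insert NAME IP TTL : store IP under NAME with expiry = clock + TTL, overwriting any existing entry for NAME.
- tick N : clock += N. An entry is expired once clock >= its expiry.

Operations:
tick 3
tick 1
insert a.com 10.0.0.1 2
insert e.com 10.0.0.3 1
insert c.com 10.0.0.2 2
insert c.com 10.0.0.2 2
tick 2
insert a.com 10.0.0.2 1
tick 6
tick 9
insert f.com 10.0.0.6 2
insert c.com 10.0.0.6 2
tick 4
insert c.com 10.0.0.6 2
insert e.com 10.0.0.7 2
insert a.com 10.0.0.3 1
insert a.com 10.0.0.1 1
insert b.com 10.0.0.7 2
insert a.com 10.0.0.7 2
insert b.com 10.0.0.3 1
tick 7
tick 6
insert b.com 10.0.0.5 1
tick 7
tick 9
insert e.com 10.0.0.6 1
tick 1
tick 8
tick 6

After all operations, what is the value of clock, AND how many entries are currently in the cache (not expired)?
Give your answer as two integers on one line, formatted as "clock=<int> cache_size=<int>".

Answer: clock=69 cache_size=0

Derivation:
Op 1: tick 3 -> clock=3.
Op 2: tick 1 -> clock=4.
Op 3: insert a.com -> 10.0.0.1 (expiry=4+2=6). clock=4
Op 4: insert e.com -> 10.0.0.3 (expiry=4+1=5). clock=4
Op 5: insert c.com -> 10.0.0.2 (expiry=4+2=6). clock=4
Op 6: insert c.com -> 10.0.0.2 (expiry=4+2=6). clock=4
Op 7: tick 2 -> clock=6. purged={a.com,c.com,e.com}
Op 8: insert a.com -> 10.0.0.2 (expiry=6+1=7). clock=6
Op 9: tick 6 -> clock=12. purged={a.com}
Op 10: tick 9 -> clock=21.
Op 11: insert f.com -> 10.0.0.6 (expiry=21+2=23). clock=21
Op 12: insert c.com -> 10.0.0.6 (expiry=21+2=23). clock=21
Op 13: tick 4 -> clock=25. purged={c.com,f.com}
Op 14: insert c.com -> 10.0.0.6 (expiry=25+2=27). clock=25
Op 15: insert e.com -> 10.0.0.7 (expiry=25+2=27). clock=25
Op 16: insert a.com -> 10.0.0.3 (expiry=25+1=26). clock=25
Op 17: insert a.com -> 10.0.0.1 (expiry=25+1=26). clock=25
Op 18: insert b.com -> 10.0.0.7 (expiry=25+2=27). clock=25
Op 19: insert a.com -> 10.0.0.7 (expiry=25+2=27). clock=25
Op 20: insert b.com -> 10.0.0.3 (expiry=25+1=26). clock=25
Op 21: tick 7 -> clock=32. purged={a.com,b.com,c.com,e.com}
Op 22: tick 6 -> clock=38.
Op 23: insert b.com -> 10.0.0.5 (expiry=38+1=39). clock=38
Op 24: tick 7 -> clock=45. purged={b.com}
Op 25: tick 9 -> clock=54.
Op 26: insert e.com -> 10.0.0.6 (expiry=54+1=55). clock=54
Op 27: tick 1 -> clock=55. purged={e.com}
Op 28: tick 8 -> clock=63.
Op 29: tick 6 -> clock=69.
Final clock = 69
Final cache (unexpired): {} -> size=0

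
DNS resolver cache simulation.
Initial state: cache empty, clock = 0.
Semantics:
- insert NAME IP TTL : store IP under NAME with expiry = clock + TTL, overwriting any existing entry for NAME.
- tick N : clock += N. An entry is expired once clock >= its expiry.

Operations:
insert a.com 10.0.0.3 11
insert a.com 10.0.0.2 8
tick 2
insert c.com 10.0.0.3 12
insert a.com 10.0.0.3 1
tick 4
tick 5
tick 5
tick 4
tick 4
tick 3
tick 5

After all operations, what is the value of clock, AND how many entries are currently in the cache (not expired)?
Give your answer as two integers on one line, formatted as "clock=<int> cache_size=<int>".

Answer: clock=32 cache_size=0

Derivation:
Op 1: insert a.com -> 10.0.0.3 (expiry=0+11=11). clock=0
Op 2: insert a.com -> 10.0.0.2 (expiry=0+8=8). clock=0
Op 3: tick 2 -> clock=2.
Op 4: insert c.com -> 10.0.0.3 (expiry=2+12=14). clock=2
Op 5: insert a.com -> 10.0.0.3 (expiry=2+1=3). clock=2
Op 6: tick 4 -> clock=6. purged={a.com}
Op 7: tick 5 -> clock=11.
Op 8: tick 5 -> clock=16. purged={c.com}
Op 9: tick 4 -> clock=20.
Op 10: tick 4 -> clock=24.
Op 11: tick 3 -> clock=27.
Op 12: tick 5 -> clock=32.
Final clock = 32
Final cache (unexpired): {} -> size=0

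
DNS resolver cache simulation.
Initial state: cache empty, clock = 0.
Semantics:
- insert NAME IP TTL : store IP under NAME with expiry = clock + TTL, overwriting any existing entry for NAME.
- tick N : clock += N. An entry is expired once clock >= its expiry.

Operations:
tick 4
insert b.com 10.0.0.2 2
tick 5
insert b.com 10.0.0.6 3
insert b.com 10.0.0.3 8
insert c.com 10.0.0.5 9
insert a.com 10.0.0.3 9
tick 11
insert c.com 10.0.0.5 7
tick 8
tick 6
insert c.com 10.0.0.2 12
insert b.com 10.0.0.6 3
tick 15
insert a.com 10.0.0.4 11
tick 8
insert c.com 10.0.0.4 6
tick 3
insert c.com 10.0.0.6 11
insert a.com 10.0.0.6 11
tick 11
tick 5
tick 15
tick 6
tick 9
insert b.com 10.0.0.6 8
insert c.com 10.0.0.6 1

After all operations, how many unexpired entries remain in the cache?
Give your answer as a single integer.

Answer: 2

Derivation:
Op 1: tick 4 -> clock=4.
Op 2: insert b.com -> 10.0.0.2 (expiry=4+2=6). clock=4
Op 3: tick 5 -> clock=9. purged={b.com}
Op 4: insert b.com -> 10.0.0.6 (expiry=9+3=12). clock=9
Op 5: insert b.com -> 10.0.0.3 (expiry=9+8=17). clock=9
Op 6: insert c.com -> 10.0.0.5 (expiry=9+9=18). clock=9
Op 7: insert a.com -> 10.0.0.3 (expiry=9+9=18). clock=9
Op 8: tick 11 -> clock=20. purged={a.com,b.com,c.com}
Op 9: insert c.com -> 10.0.0.5 (expiry=20+7=27). clock=20
Op 10: tick 8 -> clock=28. purged={c.com}
Op 11: tick 6 -> clock=34.
Op 12: insert c.com -> 10.0.0.2 (expiry=34+12=46). clock=34
Op 13: insert b.com -> 10.0.0.6 (expiry=34+3=37). clock=34
Op 14: tick 15 -> clock=49. purged={b.com,c.com}
Op 15: insert a.com -> 10.0.0.4 (expiry=49+11=60). clock=49
Op 16: tick 8 -> clock=57.
Op 17: insert c.com -> 10.0.0.4 (expiry=57+6=63). clock=57
Op 18: tick 3 -> clock=60. purged={a.com}
Op 19: insert c.com -> 10.0.0.6 (expiry=60+11=71). clock=60
Op 20: insert a.com -> 10.0.0.6 (expiry=60+11=71). clock=60
Op 21: tick 11 -> clock=71. purged={a.com,c.com}
Op 22: tick 5 -> clock=76.
Op 23: tick 15 -> clock=91.
Op 24: tick 6 -> clock=97.
Op 25: tick 9 -> clock=106.
Op 26: insert b.com -> 10.0.0.6 (expiry=106+8=114). clock=106
Op 27: insert c.com -> 10.0.0.6 (expiry=106+1=107). clock=106
Final cache (unexpired): {b.com,c.com} -> size=2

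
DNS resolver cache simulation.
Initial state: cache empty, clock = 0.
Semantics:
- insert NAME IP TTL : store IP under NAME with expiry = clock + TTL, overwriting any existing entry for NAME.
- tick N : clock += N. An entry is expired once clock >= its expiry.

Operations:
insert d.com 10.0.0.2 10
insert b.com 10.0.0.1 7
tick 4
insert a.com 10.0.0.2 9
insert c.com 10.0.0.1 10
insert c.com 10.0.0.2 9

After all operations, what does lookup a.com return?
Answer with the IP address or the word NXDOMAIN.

Op 1: insert d.com -> 10.0.0.2 (expiry=0+10=10). clock=0
Op 2: insert b.com -> 10.0.0.1 (expiry=0+7=7). clock=0
Op 3: tick 4 -> clock=4.
Op 4: insert a.com -> 10.0.0.2 (expiry=4+9=13). clock=4
Op 5: insert c.com -> 10.0.0.1 (expiry=4+10=14). clock=4
Op 6: insert c.com -> 10.0.0.2 (expiry=4+9=13). clock=4
lookup a.com: present, ip=10.0.0.2 expiry=13 > clock=4

Answer: 10.0.0.2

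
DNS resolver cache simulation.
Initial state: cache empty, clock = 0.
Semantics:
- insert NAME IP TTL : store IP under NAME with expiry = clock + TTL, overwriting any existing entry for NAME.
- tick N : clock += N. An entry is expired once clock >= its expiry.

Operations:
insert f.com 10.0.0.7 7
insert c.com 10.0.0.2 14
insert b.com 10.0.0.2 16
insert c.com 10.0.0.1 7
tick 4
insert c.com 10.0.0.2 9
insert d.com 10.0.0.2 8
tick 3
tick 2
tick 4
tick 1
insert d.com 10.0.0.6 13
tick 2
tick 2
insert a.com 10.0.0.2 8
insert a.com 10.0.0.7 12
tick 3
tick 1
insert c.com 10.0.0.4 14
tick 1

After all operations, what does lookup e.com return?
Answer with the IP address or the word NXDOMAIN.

Op 1: insert f.com -> 10.0.0.7 (expiry=0+7=7). clock=0
Op 2: insert c.com -> 10.0.0.2 (expiry=0+14=14). clock=0
Op 3: insert b.com -> 10.0.0.2 (expiry=0+16=16). clock=0
Op 4: insert c.com -> 10.0.0.1 (expiry=0+7=7). clock=0
Op 5: tick 4 -> clock=4.
Op 6: insert c.com -> 10.0.0.2 (expiry=4+9=13). clock=4
Op 7: insert d.com -> 10.0.0.2 (expiry=4+8=12). clock=4
Op 8: tick 3 -> clock=7. purged={f.com}
Op 9: tick 2 -> clock=9.
Op 10: tick 4 -> clock=13. purged={c.com,d.com}
Op 11: tick 1 -> clock=14.
Op 12: insert d.com -> 10.0.0.6 (expiry=14+13=27). clock=14
Op 13: tick 2 -> clock=16. purged={b.com}
Op 14: tick 2 -> clock=18.
Op 15: insert a.com -> 10.0.0.2 (expiry=18+8=26). clock=18
Op 16: insert a.com -> 10.0.0.7 (expiry=18+12=30). clock=18
Op 17: tick 3 -> clock=21.
Op 18: tick 1 -> clock=22.
Op 19: insert c.com -> 10.0.0.4 (expiry=22+14=36). clock=22
Op 20: tick 1 -> clock=23.
lookup e.com: not in cache (expired or never inserted)

Answer: NXDOMAIN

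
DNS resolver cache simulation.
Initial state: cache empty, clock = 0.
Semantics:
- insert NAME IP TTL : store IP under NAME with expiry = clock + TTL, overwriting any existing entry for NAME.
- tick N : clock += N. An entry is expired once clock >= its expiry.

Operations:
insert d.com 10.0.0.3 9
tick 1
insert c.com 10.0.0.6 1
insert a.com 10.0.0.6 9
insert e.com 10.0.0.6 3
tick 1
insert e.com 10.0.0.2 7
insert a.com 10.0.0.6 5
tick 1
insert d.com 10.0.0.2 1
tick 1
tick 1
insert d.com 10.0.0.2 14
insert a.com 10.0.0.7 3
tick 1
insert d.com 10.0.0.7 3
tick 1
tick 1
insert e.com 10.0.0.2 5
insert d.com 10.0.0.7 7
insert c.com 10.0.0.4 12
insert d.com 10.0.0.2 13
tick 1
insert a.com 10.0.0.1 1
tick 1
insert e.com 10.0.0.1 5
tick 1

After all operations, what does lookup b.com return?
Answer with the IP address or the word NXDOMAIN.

Answer: NXDOMAIN

Derivation:
Op 1: insert d.com -> 10.0.0.3 (expiry=0+9=9). clock=0
Op 2: tick 1 -> clock=1.
Op 3: insert c.com -> 10.0.0.6 (expiry=1+1=2). clock=1
Op 4: insert a.com -> 10.0.0.6 (expiry=1+9=10). clock=1
Op 5: insert e.com -> 10.0.0.6 (expiry=1+3=4). clock=1
Op 6: tick 1 -> clock=2. purged={c.com}
Op 7: insert e.com -> 10.0.0.2 (expiry=2+7=9). clock=2
Op 8: insert a.com -> 10.0.0.6 (expiry=2+5=7). clock=2
Op 9: tick 1 -> clock=3.
Op 10: insert d.com -> 10.0.0.2 (expiry=3+1=4). clock=3
Op 11: tick 1 -> clock=4. purged={d.com}
Op 12: tick 1 -> clock=5.
Op 13: insert d.com -> 10.0.0.2 (expiry=5+14=19). clock=5
Op 14: insert a.com -> 10.0.0.7 (expiry=5+3=8). clock=5
Op 15: tick 1 -> clock=6.
Op 16: insert d.com -> 10.0.0.7 (expiry=6+3=9). clock=6
Op 17: tick 1 -> clock=7.
Op 18: tick 1 -> clock=8. purged={a.com}
Op 19: insert e.com -> 10.0.0.2 (expiry=8+5=13). clock=8
Op 20: insert d.com -> 10.0.0.7 (expiry=8+7=15). clock=8
Op 21: insert c.com -> 10.0.0.4 (expiry=8+12=20). clock=8
Op 22: insert d.com -> 10.0.0.2 (expiry=8+13=21). clock=8
Op 23: tick 1 -> clock=9.
Op 24: insert a.com -> 10.0.0.1 (expiry=9+1=10). clock=9
Op 25: tick 1 -> clock=10. purged={a.com}
Op 26: insert e.com -> 10.0.0.1 (expiry=10+5=15). clock=10
Op 27: tick 1 -> clock=11.
lookup b.com: not in cache (expired or never inserted)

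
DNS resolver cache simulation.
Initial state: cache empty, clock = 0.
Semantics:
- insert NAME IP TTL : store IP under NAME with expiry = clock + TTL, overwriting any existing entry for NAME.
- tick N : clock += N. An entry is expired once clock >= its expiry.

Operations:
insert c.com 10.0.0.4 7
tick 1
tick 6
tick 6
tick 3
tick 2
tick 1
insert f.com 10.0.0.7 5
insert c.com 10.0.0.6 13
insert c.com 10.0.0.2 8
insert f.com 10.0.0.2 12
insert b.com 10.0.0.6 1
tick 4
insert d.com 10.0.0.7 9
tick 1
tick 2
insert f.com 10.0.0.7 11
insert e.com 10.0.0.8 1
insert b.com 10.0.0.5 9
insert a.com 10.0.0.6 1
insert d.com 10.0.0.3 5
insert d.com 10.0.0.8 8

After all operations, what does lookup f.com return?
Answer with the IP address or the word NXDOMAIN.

Op 1: insert c.com -> 10.0.0.4 (expiry=0+7=7). clock=0
Op 2: tick 1 -> clock=1.
Op 3: tick 6 -> clock=7. purged={c.com}
Op 4: tick 6 -> clock=13.
Op 5: tick 3 -> clock=16.
Op 6: tick 2 -> clock=18.
Op 7: tick 1 -> clock=19.
Op 8: insert f.com -> 10.0.0.7 (expiry=19+5=24). clock=19
Op 9: insert c.com -> 10.0.0.6 (expiry=19+13=32). clock=19
Op 10: insert c.com -> 10.0.0.2 (expiry=19+8=27). clock=19
Op 11: insert f.com -> 10.0.0.2 (expiry=19+12=31). clock=19
Op 12: insert b.com -> 10.0.0.6 (expiry=19+1=20). clock=19
Op 13: tick 4 -> clock=23. purged={b.com}
Op 14: insert d.com -> 10.0.0.7 (expiry=23+9=32). clock=23
Op 15: tick 1 -> clock=24.
Op 16: tick 2 -> clock=26.
Op 17: insert f.com -> 10.0.0.7 (expiry=26+11=37). clock=26
Op 18: insert e.com -> 10.0.0.8 (expiry=26+1=27). clock=26
Op 19: insert b.com -> 10.0.0.5 (expiry=26+9=35). clock=26
Op 20: insert a.com -> 10.0.0.6 (expiry=26+1=27). clock=26
Op 21: insert d.com -> 10.0.0.3 (expiry=26+5=31). clock=26
Op 22: insert d.com -> 10.0.0.8 (expiry=26+8=34). clock=26
lookup f.com: present, ip=10.0.0.7 expiry=37 > clock=26

Answer: 10.0.0.7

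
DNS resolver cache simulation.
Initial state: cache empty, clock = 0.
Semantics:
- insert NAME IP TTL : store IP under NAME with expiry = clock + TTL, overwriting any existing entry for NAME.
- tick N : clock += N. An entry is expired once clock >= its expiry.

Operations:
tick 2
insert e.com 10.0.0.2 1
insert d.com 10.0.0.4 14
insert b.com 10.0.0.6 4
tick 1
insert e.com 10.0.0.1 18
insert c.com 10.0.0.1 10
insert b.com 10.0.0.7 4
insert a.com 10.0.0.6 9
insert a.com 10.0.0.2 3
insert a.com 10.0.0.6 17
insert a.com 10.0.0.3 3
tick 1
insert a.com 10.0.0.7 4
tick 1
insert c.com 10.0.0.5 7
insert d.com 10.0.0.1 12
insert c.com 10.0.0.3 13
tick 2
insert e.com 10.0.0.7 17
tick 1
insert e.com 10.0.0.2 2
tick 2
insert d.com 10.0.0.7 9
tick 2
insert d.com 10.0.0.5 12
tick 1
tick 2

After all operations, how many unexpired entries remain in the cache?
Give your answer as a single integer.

Answer: 2

Derivation:
Op 1: tick 2 -> clock=2.
Op 2: insert e.com -> 10.0.0.2 (expiry=2+1=3). clock=2
Op 3: insert d.com -> 10.0.0.4 (expiry=2+14=16). clock=2
Op 4: insert b.com -> 10.0.0.6 (expiry=2+4=6). clock=2
Op 5: tick 1 -> clock=3. purged={e.com}
Op 6: insert e.com -> 10.0.0.1 (expiry=3+18=21). clock=3
Op 7: insert c.com -> 10.0.0.1 (expiry=3+10=13). clock=3
Op 8: insert b.com -> 10.0.0.7 (expiry=3+4=7). clock=3
Op 9: insert a.com -> 10.0.0.6 (expiry=3+9=12). clock=3
Op 10: insert a.com -> 10.0.0.2 (expiry=3+3=6). clock=3
Op 11: insert a.com -> 10.0.0.6 (expiry=3+17=20). clock=3
Op 12: insert a.com -> 10.0.0.3 (expiry=3+3=6). clock=3
Op 13: tick 1 -> clock=4.
Op 14: insert a.com -> 10.0.0.7 (expiry=4+4=8). clock=4
Op 15: tick 1 -> clock=5.
Op 16: insert c.com -> 10.0.0.5 (expiry=5+7=12). clock=5
Op 17: insert d.com -> 10.0.0.1 (expiry=5+12=17). clock=5
Op 18: insert c.com -> 10.0.0.3 (expiry=5+13=18). clock=5
Op 19: tick 2 -> clock=7. purged={b.com}
Op 20: insert e.com -> 10.0.0.7 (expiry=7+17=24). clock=7
Op 21: tick 1 -> clock=8. purged={a.com}
Op 22: insert e.com -> 10.0.0.2 (expiry=8+2=10). clock=8
Op 23: tick 2 -> clock=10. purged={e.com}
Op 24: insert d.com -> 10.0.0.7 (expiry=10+9=19). clock=10
Op 25: tick 2 -> clock=12.
Op 26: insert d.com -> 10.0.0.5 (expiry=12+12=24). clock=12
Op 27: tick 1 -> clock=13.
Op 28: tick 2 -> clock=15.
Final cache (unexpired): {c.com,d.com} -> size=2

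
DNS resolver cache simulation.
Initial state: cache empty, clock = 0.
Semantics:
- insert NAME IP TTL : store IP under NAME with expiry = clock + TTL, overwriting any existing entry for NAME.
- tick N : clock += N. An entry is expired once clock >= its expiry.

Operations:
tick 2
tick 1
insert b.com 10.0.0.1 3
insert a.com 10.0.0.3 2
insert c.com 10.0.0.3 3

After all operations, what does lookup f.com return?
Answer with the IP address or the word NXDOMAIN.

Op 1: tick 2 -> clock=2.
Op 2: tick 1 -> clock=3.
Op 3: insert b.com -> 10.0.0.1 (expiry=3+3=6). clock=3
Op 4: insert a.com -> 10.0.0.3 (expiry=3+2=5). clock=3
Op 5: insert c.com -> 10.0.0.3 (expiry=3+3=6). clock=3
lookup f.com: not in cache (expired or never inserted)

Answer: NXDOMAIN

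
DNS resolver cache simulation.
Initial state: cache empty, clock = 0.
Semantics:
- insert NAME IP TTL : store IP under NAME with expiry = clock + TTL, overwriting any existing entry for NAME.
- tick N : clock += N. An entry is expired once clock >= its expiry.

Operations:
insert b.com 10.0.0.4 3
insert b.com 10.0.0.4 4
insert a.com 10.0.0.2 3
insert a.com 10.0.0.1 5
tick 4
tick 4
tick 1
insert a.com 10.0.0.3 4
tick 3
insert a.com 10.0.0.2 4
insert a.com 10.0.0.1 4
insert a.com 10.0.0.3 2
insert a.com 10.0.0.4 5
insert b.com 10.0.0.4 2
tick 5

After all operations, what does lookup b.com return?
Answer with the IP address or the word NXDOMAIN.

Op 1: insert b.com -> 10.0.0.4 (expiry=0+3=3). clock=0
Op 2: insert b.com -> 10.0.0.4 (expiry=0+4=4). clock=0
Op 3: insert a.com -> 10.0.0.2 (expiry=0+3=3). clock=0
Op 4: insert a.com -> 10.0.0.1 (expiry=0+5=5). clock=0
Op 5: tick 4 -> clock=4. purged={b.com}
Op 6: tick 4 -> clock=8. purged={a.com}
Op 7: tick 1 -> clock=9.
Op 8: insert a.com -> 10.0.0.3 (expiry=9+4=13). clock=9
Op 9: tick 3 -> clock=12.
Op 10: insert a.com -> 10.0.0.2 (expiry=12+4=16). clock=12
Op 11: insert a.com -> 10.0.0.1 (expiry=12+4=16). clock=12
Op 12: insert a.com -> 10.0.0.3 (expiry=12+2=14). clock=12
Op 13: insert a.com -> 10.0.0.4 (expiry=12+5=17). clock=12
Op 14: insert b.com -> 10.0.0.4 (expiry=12+2=14). clock=12
Op 15: tick 5 -> clock=17. purged={a.com,b.com}
lookup b.com: not in cache (expired or never inserted)

Answer: NXDOMAIN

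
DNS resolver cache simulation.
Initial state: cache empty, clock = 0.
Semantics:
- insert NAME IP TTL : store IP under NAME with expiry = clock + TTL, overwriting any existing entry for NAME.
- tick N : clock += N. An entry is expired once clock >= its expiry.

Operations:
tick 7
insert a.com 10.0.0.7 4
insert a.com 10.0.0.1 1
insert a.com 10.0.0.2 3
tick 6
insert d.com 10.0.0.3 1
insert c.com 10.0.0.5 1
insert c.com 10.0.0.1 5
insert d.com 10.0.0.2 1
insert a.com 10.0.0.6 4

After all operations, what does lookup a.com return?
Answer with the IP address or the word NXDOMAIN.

Op 1: tick 7 -> clock=7.
Op 2: insert a.com -> 10.0.0.7 (expiry=7+4=11). clock=7
Op 3: insert a.com -> 10.0.0.1 (expiry=7+1=8). clock=7
Op 4: insert a.com -> 10.0.0.2 (expiry=7+3=10). clock=7
Op 5: tick 6 -> clock=13. purged={a.com}
Op 6: insert d.com -> 10.0.0.3 (expiry=13+1=14). clock=13
Op 7: insert c.com -> 10.0.0.5 (expiry=13+1=14). clock=13
Op 8: insert c.com -> 10.0.0.1 (expiry=13+5=18). clock=13
Op 9: insert d.com -> 10.0.0.2 (expiry=13+1=14). clock=13
Op 10: insert a.com -> 10.0.0.6 (expiry=13+4=17). clock=13
lookup a.com: present, ip=10.0.0.6 expiry=17 > clock=13

Answer: 10.0.0.6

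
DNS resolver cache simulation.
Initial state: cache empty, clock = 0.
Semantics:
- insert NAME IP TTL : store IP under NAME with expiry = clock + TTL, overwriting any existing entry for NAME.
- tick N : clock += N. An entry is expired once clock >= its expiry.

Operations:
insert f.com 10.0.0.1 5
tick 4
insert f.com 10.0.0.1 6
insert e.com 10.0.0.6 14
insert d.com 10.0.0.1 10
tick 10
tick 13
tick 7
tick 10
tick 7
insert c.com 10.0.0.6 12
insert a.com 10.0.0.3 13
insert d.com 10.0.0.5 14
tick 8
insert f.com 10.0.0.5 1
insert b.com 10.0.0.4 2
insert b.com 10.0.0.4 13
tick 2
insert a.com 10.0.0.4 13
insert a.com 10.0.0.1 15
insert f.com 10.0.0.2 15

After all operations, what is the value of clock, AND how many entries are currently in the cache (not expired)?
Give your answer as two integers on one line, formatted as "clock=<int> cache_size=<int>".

Answer: clock=61 cache_size=5

Derivation:
Op 1: insert f.com -> 10.0.0.1 (expiry=0+5=5). clock=0
Op 2: tick 4 -> clock=4.
Op 3: insert f.com -> 10.0.0.1 (expiry=4+6=10). clock=4
Op 4: insert e.com -> 10.0.0.6 (expiry=4+14=18). clock=4
Op 5: insert d.com -> 10.0.0.1 (expiry=4+10=14). clock=4
Op 6: tick 10 -> clock=14. purged={d.com,f.com}
Op 7: tick 13 -> clock=27. purged={e.com}
Op 8: tick 7 -> clock=34.
Op 9: tick 10 -> clock=44.
Op 10: tick 7 -> clock=51.
Op 11: insert c.com -> 10.0.0.6 (expiry=51+12=63). clock=51
Op 12: insert a.com -> 10.0.0.3 (expiry=51+13=64). clock=51
Op 13: insert d.com -> 10.0.0.5 (expiry=51+14=65). clock=51
Op 14: tick 8 -> clock=59.
Op 15: insert f.com -> 10.0.0.5 (expiry=59+1=60). clock=59
Op 16: insert b.com -> 10.0.0.4 (expiry=59+2=61). clock=59
Op 17: insert b.com -> 10.0.0.4 (expiry=59+13=72). clock=59
Op 18: tick 2 -> clock=61. purged={f.com}
Op 19: insert a.com -> 10.0.0.4 (expiry=61+13=74). clock=61
Op 20: insert a.com -> 10.0.0.1 (expiry=61+15=76). clock=61
Op 21: insert f.com -> 10.0.0.2 (expiry=61+15=76). clock=61
Final clock = 61
Final cache (unexpired): {a.com,b.com,c.com,d.com,f.com} -> size=5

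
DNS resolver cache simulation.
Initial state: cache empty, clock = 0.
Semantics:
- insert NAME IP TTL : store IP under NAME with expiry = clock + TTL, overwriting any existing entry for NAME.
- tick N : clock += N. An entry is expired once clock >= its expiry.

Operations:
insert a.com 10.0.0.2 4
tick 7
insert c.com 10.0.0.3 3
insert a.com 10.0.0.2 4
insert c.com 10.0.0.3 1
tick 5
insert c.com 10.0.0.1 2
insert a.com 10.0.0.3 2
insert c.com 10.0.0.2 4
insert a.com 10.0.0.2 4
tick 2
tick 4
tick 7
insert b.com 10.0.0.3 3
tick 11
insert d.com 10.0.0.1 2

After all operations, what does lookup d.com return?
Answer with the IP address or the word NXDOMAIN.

Answer: 10.0.0.1

Derivation:
Op 1: insert a.com -> 10.0.0.2 (expiry=0+4=4). clock=0
Op 2: tick 7 -> clock=7. purged={a.com}
Op 3: insert c.com -> 10.0.0.3 (expiry=7+3=10). clock=7
Op 4: insert a.com -> 10.0.0.2 (expiry=7+4=11). clock=7
Op 5: insert c.com -> 10.0.0.3 (expiry=7+1=8). clock=7
Op 6: tick 5 -> clock=12. purged={a.com,c.com}
Op 7: insert c.com -> 10.0.0.1 (expiry=12+2=14). clock=12
Op 8: insert a.com -> 10.0.0.3 (expiry=12+2=14). clock=12
Op 9: insert c.com -> 10.0.0.2 (expiry=12+4=16). clock=12
Op 10: insert a.com -> 10.0.0.2 (expiry=12+4=16). clock=12
Op 11: tick 2 -> clock=14.
Op 12: tick 4 -> clock=18. purged={a.com,c.com}
Op 13: tick 7 -> clock=25.
Op 14: insert b.com -> 10.0.0.3 (expiry=25+3=28). clock=25
Op 15: tick 11 -> clock=36. purged={b.com}
Op 16: insert d.com -> 10.0.0.1 (expiry=36+2=38). clock=36
lookup d.com: present, ip=10.0.0.1 expiry=38 > clock=36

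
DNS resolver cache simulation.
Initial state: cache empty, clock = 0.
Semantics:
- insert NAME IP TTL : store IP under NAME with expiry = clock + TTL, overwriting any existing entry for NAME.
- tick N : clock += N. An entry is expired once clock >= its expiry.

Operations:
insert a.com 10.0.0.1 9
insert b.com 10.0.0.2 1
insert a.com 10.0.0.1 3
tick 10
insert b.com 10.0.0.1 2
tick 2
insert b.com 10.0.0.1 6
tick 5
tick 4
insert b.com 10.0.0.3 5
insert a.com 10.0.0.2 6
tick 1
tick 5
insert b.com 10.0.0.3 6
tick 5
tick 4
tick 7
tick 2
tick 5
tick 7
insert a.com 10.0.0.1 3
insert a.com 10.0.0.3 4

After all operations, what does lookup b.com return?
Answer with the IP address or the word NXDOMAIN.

Answer: NXDOMAIN

Derivation:
Op 1: insert a.com -> 10.0.0.1 (expiry=0+9=9). clock=0
Op 2: insert b.com -> 10.0.0.2 (expiry=0+1=1). clock=0
Op 3: insert a.com -> 10.0.0.1 (expiry=0+3=3). clock=0
Op 4: tick 10 -> clock=10. purged={a.com,b.com}
Op 5: insert b.com -> 10.0.0.1 (expiry=10+2=12). clock=10
Op 6: tick 2 -> clock=12. purged={b.com}
Op 7: insert b.com -> 10.0.0.1 (expiry=12+6=18). clock=12
Op 8: tick 5 -> clock=17.
Op 9: tick 4 -> clock=21. purged={b.com}
Op 10: insert b.com -> 10.0.0.3 (expiry=21+5=26). clock=21
Op 11: insert a.com -> 10.0.0.2 (expiry=21+6=27). clock=21
Op 12: tick 1 -> clock=22.
Op 13: tick 5 -> clock=27. purged={a.com,b.com}
Op 14: insert b.com -> 10.0.0.3 (expiry=27+6=33). clock=27
Op 15: tick 5 -> clock=32.
Op 16: tick 4 -> clock=36. purged={b.com}
Op 17: tick 7 -> clock=43.
Op 18: tick 2 -> clock=45.
Op 19: tick 5 -> clock=50.
Op 20: tick 7 -> clock=57.
Op 21: insert a.com -> 10.0.0.1 (expiry=57+3=60). clock=57
Op 22: insert a.com -> 10.0.0.3 (expiry=57+4=61). clock=57
lookup b.com: not in cache (expired or never inserted)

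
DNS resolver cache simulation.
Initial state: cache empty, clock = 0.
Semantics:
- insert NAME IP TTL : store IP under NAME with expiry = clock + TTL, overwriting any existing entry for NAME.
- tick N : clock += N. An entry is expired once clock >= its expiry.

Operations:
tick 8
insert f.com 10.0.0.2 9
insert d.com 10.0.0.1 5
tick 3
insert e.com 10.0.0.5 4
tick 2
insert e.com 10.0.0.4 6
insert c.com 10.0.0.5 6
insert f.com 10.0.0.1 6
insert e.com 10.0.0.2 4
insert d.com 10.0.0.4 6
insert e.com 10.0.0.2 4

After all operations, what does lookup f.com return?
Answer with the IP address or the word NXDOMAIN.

Op 1: tick 8 -> clock=8.
Op 2: insert f.com -> 10.0.0.2 (expiry=8+9=17). clock=8
Op 3: insert d.com -> 10.0.0.1 (expiry=8+5=13). clock=8
Op 4: tick 3 -> clock=11.
Op 5: insert e.com -> 10.0.0.5 (expiry=11+4=15). clock=11
Op 6: tick 2 -> clock=13. purged={d.com}
Op 7: insert e.com -> 10.0.0.4 (expiry=13+6=19). clock=13
Op 8: insert c.com -> 10.0.0.5 (expiry=13+6=19). clock=13
Op 9: insert f.com -> 10.0.0.1 (expiry=13+6=19). clock=13
Op 10: insert e.com -> 10.0.0.2 (expiry=13+4=17). clock=13
Op 11: insert d.com -> 10.0.0.4 (expiry=13+6=19). clock=13
Op 12: insert e.com -> 10.0.0.2 (expiry=13+4=17). clock=13
lookup f.com: present, ip=10.0.0.1 expiry=19 > clock=13

Answer: 10.0.0.1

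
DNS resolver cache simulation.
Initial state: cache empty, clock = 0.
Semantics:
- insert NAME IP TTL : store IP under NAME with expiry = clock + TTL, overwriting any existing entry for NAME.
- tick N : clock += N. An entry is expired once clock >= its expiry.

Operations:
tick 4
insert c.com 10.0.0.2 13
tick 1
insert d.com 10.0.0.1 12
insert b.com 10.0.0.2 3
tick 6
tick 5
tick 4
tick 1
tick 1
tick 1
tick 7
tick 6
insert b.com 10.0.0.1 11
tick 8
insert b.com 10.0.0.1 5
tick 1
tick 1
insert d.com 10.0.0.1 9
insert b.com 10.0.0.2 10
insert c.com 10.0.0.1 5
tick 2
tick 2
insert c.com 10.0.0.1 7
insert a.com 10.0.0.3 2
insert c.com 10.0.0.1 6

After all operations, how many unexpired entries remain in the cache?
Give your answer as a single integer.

Answer: 4

Derivation:
Op 1: tick 4 -> clock=4.
Op 2: insert c.com -> 10.0.0.2 (expiry=4+13=17). clock=4
Op 3: tick 1 -> clock=5.
Op 4: insert d.com -> 10.0.0.1 (expiry=5+12=17). clock=5
Op 5: insert b.com -> 10.0.0.2 (expiry=5+3=8). clock=5
Op 6: tick 6 -> clock=11. purged={b.com}
Op 7: tick 5 -> clock=16.
Op 8: tick 4 -> clock=20. purged={c.com,d.com}
Op 9: tick 1 -> clock=21.
Op 10: tick 1 -> clock=22.
Op 11: tick 1 -> clock=23.
Op 12: tick 7 -> clock=30.
Op 13: tick 6 -> clock=36.
Op 14: insert b.com -> 10.0.0.1 (expiry=36+11=47). clock=36
Op 15: tick 8 -> clock=44.
Op 16: insert b.com -> 10.0.0.1 (expiry=44+5=49). clock=44
Op 17: tick 1 -> clock=45.
Op 18: tick 1 -> clock=46.
Op 19: insert d.com -> 10.0.0.1 (expiry=46+9=55). clock=46
Op 20: insert b.com -> 10.0.0.2 (expiry=46+10=56). clock=46
Op 21: insert c.com -> 10.0.0.1 (expiry=46+5=51). clock=46
Op 22: tick 2 -> clock=48.
Op 23: tick 2 -> clock=50.
Op 24: insert c.com -> 10.0.0.1 (expiry=50+7=57). clock=50
Op 25: insert a.com -> 10.0.0.3 (expiry=50+2=52). clock=50
Op 26: insert c.com -> 10.0.0.1 (expiry=50+6=56). clock=50
Final cache (unexpired): {a.com,b.com,c.com,d.com} -> size=4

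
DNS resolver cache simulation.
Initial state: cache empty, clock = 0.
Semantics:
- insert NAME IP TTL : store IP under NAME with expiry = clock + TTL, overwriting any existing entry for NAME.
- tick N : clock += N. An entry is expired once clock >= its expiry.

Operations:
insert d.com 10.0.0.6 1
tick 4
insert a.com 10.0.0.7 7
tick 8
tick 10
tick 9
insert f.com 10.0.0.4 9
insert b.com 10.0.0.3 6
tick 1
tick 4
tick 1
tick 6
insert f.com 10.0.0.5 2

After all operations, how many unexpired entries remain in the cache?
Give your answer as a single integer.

Op 1: insert d.com -> 10.0.0.6 (expiry=0+1=1). clock=0
Op 2: tick 4 -> clock=4. purged={d.com}
Op 3: insert a.com -> 10.0.0.7 (expiry=4+7=11). clock=4
Op 4: tick 8 -> clock=12. purged={a.com}
Op 5: tick 10 -> clock=22.
Op 6: tick 9 -> clock=31.
Op 7: insert f.com -> 10.0.0.4 (expiry=31+9=40). clock=31
Op 8: insert b.com -> 10.0.0.3 (expiry=31+6=37). clock=31
Op 9: tick 1 -> clock=32.
Op 10: tick 4 -> clock=36.
Op 11: tick 1 -> clock=37. purged={b.com}
Op 12: tick 6 -> clock=43. purged={f.com}
Op 13: insert f.com -> 10.0.0.5 (expiry=43+2=45). clock=43
Final cache (unexpired): {f.com} -> size=1

Answer: 1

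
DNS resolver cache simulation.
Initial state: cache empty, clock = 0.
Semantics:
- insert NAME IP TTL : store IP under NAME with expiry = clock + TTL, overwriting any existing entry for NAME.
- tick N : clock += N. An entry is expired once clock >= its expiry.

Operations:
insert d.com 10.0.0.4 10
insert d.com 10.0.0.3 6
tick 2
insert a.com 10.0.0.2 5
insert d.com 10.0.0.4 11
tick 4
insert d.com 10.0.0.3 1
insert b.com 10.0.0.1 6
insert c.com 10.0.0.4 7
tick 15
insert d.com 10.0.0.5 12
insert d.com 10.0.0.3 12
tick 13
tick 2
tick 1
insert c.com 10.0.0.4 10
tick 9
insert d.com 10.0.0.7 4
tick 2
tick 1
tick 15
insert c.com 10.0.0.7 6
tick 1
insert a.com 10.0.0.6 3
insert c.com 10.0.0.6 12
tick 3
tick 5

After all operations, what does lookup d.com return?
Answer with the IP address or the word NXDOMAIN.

Op 1: insert d.com -> 10.0.0.4 (expiry=0+10=10). clock=0
Op 2: insert d.com -> 10.0.0.3 (expiry=0+6=6). clock=0
Op 3: tick 2 -> clock=2.
Op 4: insert a.com -> 10.0.0.2 (expiry=2+5=7). clock=2
Op 5: insert d.com -> 10.0.0.4 (expiry=2+11=13). clock=2
Op 6: tick 4 -> clock=6.
Op 7: insert d.com -> 10.0.0.3 (expiry=6+1=7). clock=6
Op 8: insert b.com -> 10.0.0.1 (expiry=6+6=12). clock=6
Op 9: insert c.com -> 10.0.0.4 (expiry=6+7=13). clock=6
Op 10: tick 15 -> clock=21. purged={a.com,b.com,c.com,d.com}
Op 11: insert d.com -> 10.0.0.5 (expiry=21+12=33). clock=21
Op 12: insert d.com -> 10.0.0.3 (expiry=21+12=33). clock=21
Op 13: tick 13 -> clock=34. purged={d.com}
Op 14: tick 2 -> clock=36.
Op 15: tick 1 -> clock=37.
Op 16: insert c.com -> 10.0.0.4 (expiry=37+10=47). clock=37
Op 17: tick 9 -> clock=46.
Op 18: insert d.com -> 10.0.0.7 (expiry=46+4=50). clock=46
Op 19: tick 2 -> clock=48. purged={c.com}
Op 20: tick 1 -> clock=49.
Op 21: tick 15 -> clock=64. purged={d.com}
Op 22: insert c.com -> 10.0.0.7 (expiry=64+6=70). clock=64
Op 23: tick 1 -> clock=65.
Op 24: insert a.com -> 10.0.0.6 (expiry=65+3=68). clock=65
Op 25: insert c.com -> 10.0.0.6 (expiry=65+12=77). clock=65
Op 26: tick 3 -> clock=68. purged={a.com}
Op 27: tick 5 -> clock=73.
lookup d.com: not in cache (expired or never inserted)

Answer: NXDOMAIN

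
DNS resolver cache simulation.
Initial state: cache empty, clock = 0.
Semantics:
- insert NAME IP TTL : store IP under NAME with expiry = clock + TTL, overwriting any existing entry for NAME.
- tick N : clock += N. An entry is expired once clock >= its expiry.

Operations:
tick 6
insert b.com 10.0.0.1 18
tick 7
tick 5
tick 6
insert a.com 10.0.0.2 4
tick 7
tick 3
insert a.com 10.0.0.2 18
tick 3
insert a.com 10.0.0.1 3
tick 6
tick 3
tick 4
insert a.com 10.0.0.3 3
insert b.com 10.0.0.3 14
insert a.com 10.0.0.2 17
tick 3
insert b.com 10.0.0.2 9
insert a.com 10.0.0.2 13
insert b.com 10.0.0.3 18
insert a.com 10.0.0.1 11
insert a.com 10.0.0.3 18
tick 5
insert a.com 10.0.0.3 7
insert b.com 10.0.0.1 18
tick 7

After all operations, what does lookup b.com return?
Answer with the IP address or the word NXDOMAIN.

Op 1: tick 6 -> clock=6.
Op 2: insert b.com -> 10.0.0.1 (expiry=6+18=24). clock=6
Op 3: tick 7 -> clock=13.
Op 4: tick 5 -> clock=18.
Op 5: tick 6 -> clock=24. purged={b.com}
Op 6: insert a.com -> 10.0.0.2 (expiry=24+4=28). clock=24
Op 7: tick 7 -> clock=31. purged={a.com}
Op 8: tick 3 -> clock=34.
Op 9: insert a.com -> 10.0.0.2 (expiry=34+18=52). clock=34
Op 10: tick 3 -> clock=37.
Op 11: insert a.com -> 10.0.0.1 (expiry=37+3=40). clock=37
Op 12: tick 6 -> clock=43. purged={a.com}
Op 13: tick 3 -> clock=46.
Op 14: tick 4 -> clock=50.
Op 15: insert a.com -> 10.0.0.3 (expiry=50+3=53). clock=50
Op 16: insert b.com -> 10.0.0.3 (expiry=50+14=64). clock=50
Op 17: insert a.com -> 10.0.0.2 (expiry=50+17=67). clock=50
Op 18: tick 3 -> clock=53.
Op 19: insert b.com -> 10.0.0.2 (expiry=53+9=62). clock=53
Op 20: insert a.com -> 10.0.0.2 (expiry=53+13=66). clock=53
Op 21: insert b.com -> 10.0.0.3 (expiry=53+18=71). clock=53
Op 22: insert a.com -> 10.0.0.1 (expiry=53+11=64). clock=53
Op 23: insert a.com -> 10.0.0.3 (expiry=53+18=71). clock=53
Op 24: tick 5 -> clock=58.
Op 25: insert a.com -> 10.0.0.3 (expiry=58+7=65). clock=58
Op 26: insert b.com -> 10.0.0.1 (expiry=58+18=76). clock=58
Op 27: tick 7 -> clock=65. purged={a.com}
lookup b.com: present, ip=10.0.0.1 expiry=76 > clock=65

Answer: 10.0.0.1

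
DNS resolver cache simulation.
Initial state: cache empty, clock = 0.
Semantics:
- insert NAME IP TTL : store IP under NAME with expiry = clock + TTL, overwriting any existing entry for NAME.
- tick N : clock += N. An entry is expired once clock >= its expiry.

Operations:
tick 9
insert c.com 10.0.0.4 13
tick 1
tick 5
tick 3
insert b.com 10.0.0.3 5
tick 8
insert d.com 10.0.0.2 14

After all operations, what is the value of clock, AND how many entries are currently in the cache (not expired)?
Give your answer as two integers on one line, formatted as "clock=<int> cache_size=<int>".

Answer: clock=26 cache_size=1

Derivation:
Op 1: tick 9 -> clock=9.
Op 2: insert c.com -> 10.0.0.4 (expiry=9+13=22). clock=9
Op 3: tick 1 -> clock=10.
Op 4: tick 5 -> clock=15.
Op 5: tick 3 -> clock=18.
Op 6: insert b.com -> 10.0.0.3 (expiry=18+5=23). clock=18
Op 7: tick 8 -> clock=26. purged={b.com,c.com}
Op 8: insert d.com -> 10.0.0.2 (expiry=26+14=40). clock=26
Final clock = 26
Final cache (unexpired): {d.com} -> size=1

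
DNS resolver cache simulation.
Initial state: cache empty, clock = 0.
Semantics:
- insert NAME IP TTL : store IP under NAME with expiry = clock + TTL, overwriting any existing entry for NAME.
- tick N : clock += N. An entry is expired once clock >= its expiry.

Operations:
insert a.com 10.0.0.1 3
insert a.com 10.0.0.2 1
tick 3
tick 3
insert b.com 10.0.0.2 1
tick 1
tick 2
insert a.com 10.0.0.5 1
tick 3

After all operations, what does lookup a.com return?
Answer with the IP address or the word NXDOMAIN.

Op 1: insert a.com -> 10.0.0.1 (expiry=0+3=3). clock=0
Op 2: insert a.com -> 10.0.0.2 (expiry=0+1=1). clock=0
Op 3: tick 3 -> clock=3. purged={a.com}
Op 4: tick 3 -> clock=6.
Op 5: insert b.com -> 10.0.0.2 (expiry=6+1=7). clock=6
Op 6: tick 1 -> clock=7. purged={b.com}
Op 7: tick 2 -> clock=9.
Op 8: insert a.com -> 10.0.0.5 (expiry=9+1=10). clock=9
Op 9: tick 3 -> clock=12. purged={a.com}
lookup a.com: not in cache (expired or never inserted)

Answer: NXDOMAIN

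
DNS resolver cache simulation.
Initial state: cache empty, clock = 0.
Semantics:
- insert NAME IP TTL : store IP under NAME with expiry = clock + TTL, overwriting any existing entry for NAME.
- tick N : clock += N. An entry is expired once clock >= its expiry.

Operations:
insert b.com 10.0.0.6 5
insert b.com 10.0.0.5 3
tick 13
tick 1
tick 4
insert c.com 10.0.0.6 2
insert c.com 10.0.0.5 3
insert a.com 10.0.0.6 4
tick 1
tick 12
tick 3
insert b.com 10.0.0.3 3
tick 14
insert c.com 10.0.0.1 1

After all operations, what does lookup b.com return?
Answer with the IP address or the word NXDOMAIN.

Answer: NXDOMAIN

Derivation:
Op 1: insert b.com -> 10.0.0.6 (expiry=0+5=5). clock=0
Op 2: insert b.com -> 10.0.0.5 (expiry=0+3=3). clock=0
Op 3: tick 13 -> clock=13. purged={b.com}
Op 4: tick 1 -> clock=14.
Op 5: tick 4 -> clock=18.
Op 6: insert c.com -> 10.0.0.6 (expiry=18+2=20). clock=18
Op 7: insert c.com -> 10.0.0.5 (expiry=18+3=21). clock=18
Op 8: insert a.com -> 10.0.0.6 (expiry=18+4=22). clock=18
Op 9: tick 1 -> clock=19.
Op 10: tick 12 -> clock=31. purged={a.com,c.com}
Op 11: tick 3 -> clock=34.
Op 12: insert b.com -> 10.0.0.3 (expiry=34+3=37). clock=34
Op 13: tick 14 -> clock=48. purged={b.com}
Op 14: insert c.com -> 10.0.0.1 (expiry=48+1=49). clock=48
lookup b.com: not in cache (expired or never inserted)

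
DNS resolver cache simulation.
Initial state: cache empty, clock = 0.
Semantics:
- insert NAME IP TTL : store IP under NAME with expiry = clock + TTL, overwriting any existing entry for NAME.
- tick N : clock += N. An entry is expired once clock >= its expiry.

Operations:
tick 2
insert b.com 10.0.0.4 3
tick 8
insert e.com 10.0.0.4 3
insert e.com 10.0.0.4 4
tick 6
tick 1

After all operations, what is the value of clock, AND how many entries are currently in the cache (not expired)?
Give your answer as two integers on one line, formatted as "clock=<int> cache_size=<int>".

Op 1: tick 2 -> clock=2.
Op 2: insert b.com -> 10.0.0.4 (expiry=2+3=5). clock=2
Op 3: tick 8 -> clock=10. purged={b.com}
Op 4: insert e.com -> 10.0.0.4 (expiry=10+3=13). clock=10
Op 5: insert e.com -> 10.0.0.4 (expiry=10+4=14). clock=10
Op 6: tick 6 -> clock=16. purged={e.com}
Op 7: tick 1 -> clock=17.
Final clock = 17
Final cache (unexpired): {} -> size=0

Answer: clock=17 cache_size=0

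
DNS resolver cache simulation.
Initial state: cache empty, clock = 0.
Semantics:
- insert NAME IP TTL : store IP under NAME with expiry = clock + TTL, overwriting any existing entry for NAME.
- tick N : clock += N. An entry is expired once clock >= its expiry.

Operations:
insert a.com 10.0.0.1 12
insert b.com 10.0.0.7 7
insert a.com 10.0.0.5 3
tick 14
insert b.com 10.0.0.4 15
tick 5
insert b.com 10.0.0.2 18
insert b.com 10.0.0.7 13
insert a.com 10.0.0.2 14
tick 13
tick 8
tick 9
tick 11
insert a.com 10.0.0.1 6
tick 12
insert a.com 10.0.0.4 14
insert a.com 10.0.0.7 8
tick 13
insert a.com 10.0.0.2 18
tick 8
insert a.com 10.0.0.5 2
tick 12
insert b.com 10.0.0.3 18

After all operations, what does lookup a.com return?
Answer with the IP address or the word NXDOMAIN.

Op 1: insert a.com -> 10.0.0.1 (expiry=0+12=12). clock=0
Op 2: insert b.com -> 10.0.0.7 (expiry=0+7=7). clock=0
Op 3: insert a.com -> 10.0.0.5 (expiry=0+3=3). clock=0
Op 4: tick 14 -> clock=14. purged={a.com,b.com}
Op 5: insert b.com -> 10.0.0.4 (expiry=14+15=29). clock=14
Op 6: tick 5 -> clock=19.
Op 7: insert b.com -> 10.0.0.2 (expiry=19+18=37). clock=19
Op 8: insert b.com -> 10.0.0.7 (expiry=19+13=32). clock=19
Op 9: insert a.com -> 10.0.0.2 (expiry=19+14=33). clock=19
Op 10: tick 13 -> clock=32. purged={b.com}
Op 11: tick 8 -> clock=40. purged={a.com}
Op 12: tick 9 -> clock=49.
Op 13: tick 11 -> clock=60.
Op 14: insert a.com -> 10.0.0.1 (expiry=60+6=66). clock=60
Op 15: tick 12 -> clock=72. purged={a.com}
Op 16: insert a.com -> 10.0.0.4 (expiry=72+14=86). clock=72
Op 17: insert a.com -> 10.0.0.7 (expiry=72+8=80). clock=72
Op 18: tick 13 -> clock=85. purged={a.com}
Op 19: insert a.com -> 10.0.0.2 (expiry=85+18=103). clock=85
Op 20: tick 8 -> clock=93.
Op 21: insert a.com -> 10.0.0.5 (expiry=93+2=95). clock=93
Op 22: tick 12 -> clock=105. purged={a.com}
Op 23: insert b.com -> 10.0.0.3 (expiry=105+18=123). clock=105
lookup a.com: not in cache (expired or never inserted)

Answer: NXDOMAIN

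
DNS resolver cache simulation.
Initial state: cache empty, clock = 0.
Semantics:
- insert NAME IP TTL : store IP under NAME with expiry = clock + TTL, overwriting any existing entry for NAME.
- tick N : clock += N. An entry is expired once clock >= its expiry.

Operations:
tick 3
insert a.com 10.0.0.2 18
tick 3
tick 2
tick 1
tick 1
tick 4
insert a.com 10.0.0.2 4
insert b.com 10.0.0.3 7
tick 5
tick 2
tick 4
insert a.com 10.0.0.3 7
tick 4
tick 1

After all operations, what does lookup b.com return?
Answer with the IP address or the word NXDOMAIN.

Answer: NXDOMAIN

Derivation:
Op 1: tick 3 -> clock=3.
Op 2: insert a.com -> 10.0.0.2 (expiry=3+18=21). clock=3
Op 3: tick 3 -> clock=6.
Op 4: tick 2 -> clock=8.
Op 5: tick 1 -> clock=9.
Op 6: tick 1 -> clock=10.
Op 7: tick 4 -> clock=14.
Op 8: insert a.com -> 10.0.0.2 (expiry=14+4=18). clock=14
Op 9: insert b.com -> 10.0.0.3 (expiry=14+7=21). clock=14
Op 10: tick 5 -> clock=19. purged={a.com}
Op 11: tick 2 -> clock=21. purged={b.com}
Op 12: tick 4 -> clock=25.
Op 13: insert a.com -> 10.0.0.3 (expiry=25+7=32). clock=25
Op 14: tick 4 -> clock=29.
Op 15: tick 1 -> clock=30.
lookup b.com: not in cache (expired or never inserted)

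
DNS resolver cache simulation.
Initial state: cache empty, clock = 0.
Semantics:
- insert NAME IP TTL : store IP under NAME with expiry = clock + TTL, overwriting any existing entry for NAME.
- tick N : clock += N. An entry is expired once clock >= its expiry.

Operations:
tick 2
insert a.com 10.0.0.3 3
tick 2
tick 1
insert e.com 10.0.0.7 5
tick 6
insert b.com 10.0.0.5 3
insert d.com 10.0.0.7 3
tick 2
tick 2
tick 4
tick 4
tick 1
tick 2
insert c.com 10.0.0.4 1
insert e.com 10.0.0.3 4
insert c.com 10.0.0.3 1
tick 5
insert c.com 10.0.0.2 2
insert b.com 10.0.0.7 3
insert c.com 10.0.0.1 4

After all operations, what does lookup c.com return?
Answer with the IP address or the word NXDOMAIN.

Answer: 10.0.0.1

Derivation:
Op 1: tick 2 -> clock=2.
Op 2: insert a.com -> 10.0.0.3 (expiry=2+3=5). clock=2
Op 3: tick 2 -> clock=4.
Op 4: tick 1 -> clock=5. purged={a.com}
Op 5: insert e.com -> 10.0.0.7 (expiry=5+5=10). clock=5
Op 6: tick 6 -> clock=11. purged={e.com}
Op 7: insert b.com -> 10.0.0.5 (expiry=11+3=14). clock=11
Op 8: insert d.com -> 10.0.0.7 (expiry=11+3=14). clock=11
Op 9: tick 2 -> clock=13.
Op 10: tick 2 -> clock=15. purged={b.com,d.com}
Op 11: tick 4 -> clock=19.
Op 12: tick 4 -> clock=23.
Op 13: tick 1 -> clock=24.
Op 14: tick 2 -> clock=26.
Op 15: insert c.com -> 10.0.0.4 (expiry=26+1=27). clock=26
Op 16: insert e.com -> 10.0.0.3 (expiry=26+4=30). clock=26
Op 17: insert c.com -> 10.0.0.3 (expiry=26+1=27). clock=26
Op 18: tick 5 -> clock=31. purged={c.com,e.com}
Op 19: insert c.com -> 10.0.0.2 (expiry=31+2=33). clock=31
Op 20: insert b.com -> 10.0.0.7 (expiry=31+3=34). clock=31
Op 21: insert c.com -> 10.0.0.1 (expiry=31+4=35). clock=31
lookup c.com: present, ip=10.0.0.1 expiry=35 > clock=31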